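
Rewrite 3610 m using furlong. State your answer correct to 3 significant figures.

17.9 furlong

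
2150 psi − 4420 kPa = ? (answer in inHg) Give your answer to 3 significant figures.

2150 psi = 4377.44 inHg and 4420 kPa = 1305.23 inHg.
4377.44 − 1305.23 ≈ 3070 inHg.

3070 inHg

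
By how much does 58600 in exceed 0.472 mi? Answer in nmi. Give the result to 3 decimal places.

0.394 nmi

58600 in = 0.803693 nmi and 0.472 mi = 0.410157 nmi.
0.803693 − 0.410157 ≈ 0.394 nmi.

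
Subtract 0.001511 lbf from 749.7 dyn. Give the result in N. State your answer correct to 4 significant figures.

0.0007757 newtons

749.7 dyn = 0.00749700 N and 0.001511 lbf = 0.00672126 N.
0.00749700 − 0.00672126 ≈ 0.0007757 N.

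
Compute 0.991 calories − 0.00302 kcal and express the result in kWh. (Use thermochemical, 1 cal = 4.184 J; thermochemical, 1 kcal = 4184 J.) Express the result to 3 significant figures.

-2.36 × 10^-6 kWh

0.991 cal = 1.15176 × 10^-6 kWh and 0.00302 kcal = 3.50991 × 10^-6 kWh.
1.15176 × 10^-6 − 3.50991 × 10^-6 ≈ -2.36 × 10^-6 kWh.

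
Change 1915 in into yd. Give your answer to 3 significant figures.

53.2 yards

1 inch = 0.0277778 yd.
1915 × 0.0277778 ≈ 53.2 yd.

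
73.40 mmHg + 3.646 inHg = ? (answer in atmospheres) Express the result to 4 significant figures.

73.40 mmHg = 0.0965790 atm and 3.646 inHg = 0.121853 atm.
0.0965790 + 0.121853 ≈ 0.2184 atm.

0.2184 atm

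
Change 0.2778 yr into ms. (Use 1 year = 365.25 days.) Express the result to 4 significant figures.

1 year = 3.15576e+10 ms.
Then 0.2778 × 3.15576e+10 ≈ 8.767e+9 ms.

8.767e+9 milliseconds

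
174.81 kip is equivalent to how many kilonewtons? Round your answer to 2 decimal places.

1 kip = 4.44822 kN.
So 174.81 × 4.44822 ≈ 777.59 kN.

777.59 kN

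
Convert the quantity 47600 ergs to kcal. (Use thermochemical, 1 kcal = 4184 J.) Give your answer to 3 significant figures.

1 erg = 2.39006 × 10^-11 kilocalories.
Then 47600 × 2.39006 × 10^-11 ≈ 1.14 × 10^-6 kcal.

1.14 × 10^-6 kcal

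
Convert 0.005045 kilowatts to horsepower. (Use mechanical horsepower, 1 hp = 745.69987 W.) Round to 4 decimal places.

0.0068 hp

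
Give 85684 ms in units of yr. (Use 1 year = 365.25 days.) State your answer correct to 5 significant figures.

1 ms = 3.16881e-11 yr.
85684 × 3.16881e-11 ≈ 2.7152e-6 yr.

2.7152e-6 yr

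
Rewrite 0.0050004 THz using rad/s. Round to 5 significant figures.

3.1418e+10 radians per second

1 terahertz = 6.28319e+12 rad/s.
0.0050004 × 6.28319e+12 ≈ 3.1418e+10 rad/s.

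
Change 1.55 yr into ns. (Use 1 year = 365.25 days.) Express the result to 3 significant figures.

1 year = 3.15576e+16 ns.
Thus 1.55 × 3.15576e+16 ≈ 4.89e+16 ns.

4.89e+16 ns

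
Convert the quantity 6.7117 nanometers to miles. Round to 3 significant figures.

4.17e-12 mi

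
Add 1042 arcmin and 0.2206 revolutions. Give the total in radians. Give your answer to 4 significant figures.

1.689 radians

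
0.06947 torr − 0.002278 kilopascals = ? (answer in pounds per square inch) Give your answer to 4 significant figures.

0.06947 torr = 0.00134333 psi and 0.002278 kPa = 0.000330396 psi.
0.00134333 − 0.000330396 ≈ 0.001013 psi.

0.001013 psi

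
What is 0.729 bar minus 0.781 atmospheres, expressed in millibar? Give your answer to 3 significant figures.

-62.3 millibar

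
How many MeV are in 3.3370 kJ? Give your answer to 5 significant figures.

2.0828 × 10^16 MeV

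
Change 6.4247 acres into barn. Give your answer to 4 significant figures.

1 acre = 4.04686 × 10^31 barn.
So 6.4247 × 4.04686 × 10^31 ≈ 2.600 × 10^32 barn.

2.600 × 10^32 barns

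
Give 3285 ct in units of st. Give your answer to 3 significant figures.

0.103 st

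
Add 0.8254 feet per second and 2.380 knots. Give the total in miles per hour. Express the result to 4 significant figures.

3.302 miles per hour

0.8254 ft/s = 0.562773 mph and 2.380 kn = 2.73886 mph.
0.562773 + 2.73886 ≈ 3.302 mph.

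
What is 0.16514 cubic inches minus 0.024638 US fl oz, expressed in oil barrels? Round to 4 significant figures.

1.244 × 10^-5 bbl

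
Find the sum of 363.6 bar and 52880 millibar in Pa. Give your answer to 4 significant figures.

4.165e+7 Pa

363.6 bar = 3.63600e+7 Pa and 52880 mbar = 5.28800e+6 Pa.
3.63600e+7 + 5.28800e+6 ≈ 4.165e+7 Pa.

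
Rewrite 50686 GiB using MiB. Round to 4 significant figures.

1 gibibyte = 1024.00 MiB.
Then 50686 × 1024.00 ≈ 5.190 × 10^7 MiB.

5.190 × 10^7 MiB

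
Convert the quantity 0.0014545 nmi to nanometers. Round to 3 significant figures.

2.69 × 10^9 nm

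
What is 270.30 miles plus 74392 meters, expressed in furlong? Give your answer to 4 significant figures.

2532 furlong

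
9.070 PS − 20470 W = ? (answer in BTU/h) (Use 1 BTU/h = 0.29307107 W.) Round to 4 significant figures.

-47080 BTU per hour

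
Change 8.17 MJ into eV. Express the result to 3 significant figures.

1 megajoule = 6.24151e+24 eV.
Thus 8.17 × 6.24151e+24 ≈ 5.10e+25 eV.

5.10e+25 eV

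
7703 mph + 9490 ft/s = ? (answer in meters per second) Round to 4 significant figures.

6336 meters per second

7703 mph = 3443.55 m/s and 9490 ft/s = 2892.55 m/s.
3443.55 + 2892.55 ≈ 6336 m/s.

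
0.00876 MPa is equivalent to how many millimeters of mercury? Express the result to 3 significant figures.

1 MPa = 7500.62 mmHg.
0.00876 × 7500.62 ≈ 65.7 mmHg.

65.7 mmHg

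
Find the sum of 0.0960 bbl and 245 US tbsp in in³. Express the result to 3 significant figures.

0.0960 bbl = 931.392 in³ and 245 US tbsp = 221.074 in³.
931.392 + 221.074 ≈ 1150 in³.

1150 in³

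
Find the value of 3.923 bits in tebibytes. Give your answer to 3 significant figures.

4.46 × 10^-13 tebibytes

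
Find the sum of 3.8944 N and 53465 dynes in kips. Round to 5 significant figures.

0.00099569 kips

3.8944 N = 0.000875496 kip and 53465 dyn = 0.000120194 kip.
0.000875496 + 0.000120194 ≈ 0.00099569 kip.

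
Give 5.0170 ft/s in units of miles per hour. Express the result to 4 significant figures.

3.421 mph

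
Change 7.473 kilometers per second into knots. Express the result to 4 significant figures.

14530 kn

1 km/s = 1943.84 kn.
So 7.473 × 1943.84 ≈ 14530 kn.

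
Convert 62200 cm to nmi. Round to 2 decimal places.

0.34 nautical miles

1 cm = 5.39957 × 10^-6 nautical miles.
So 62200 × 5.39957 × 10^-6 ≈ 0.34 nmi.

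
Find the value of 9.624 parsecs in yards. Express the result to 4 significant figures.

1 parsec = 3.37454 × 10^16 yd.
Then 9.624 × 3.37454 × 10^16 ≈ 3.248 × 10^17 yd.

3.248 × 10^17 yd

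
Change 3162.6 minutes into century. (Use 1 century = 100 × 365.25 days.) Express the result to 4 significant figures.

6.013e-5 century

1 min = 1.90129e-8 century.
Thus 3162.6 × 1.90129e-8 ≈ 6.013e-5 century.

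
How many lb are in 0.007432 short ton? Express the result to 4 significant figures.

14.86 lb

1 short ton = 2000.00 lb.
Thus 0.007432 × 2000.00 ≈ 14.86 lb.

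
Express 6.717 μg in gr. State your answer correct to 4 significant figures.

0.0001037 gr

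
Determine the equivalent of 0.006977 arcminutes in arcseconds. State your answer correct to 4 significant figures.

1 arcminute = 60.0000 arcseconds.
0.006977 × 60.0000 ≈ 0.4186 arcsec.

0.4186 arcsec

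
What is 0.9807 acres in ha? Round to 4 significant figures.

1 acre = 0.404686 ha.
0.9807 × 0.404686 ≈ 0.3969 ha.

0.3969 hectares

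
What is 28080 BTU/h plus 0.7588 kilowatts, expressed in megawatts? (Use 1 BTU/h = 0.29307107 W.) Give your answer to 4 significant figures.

28080 BTU/h = 0.00822944 MW and 0.7588 kW = 0.000758800 MW.
0.00822944 + 0.000758800 ≈ 0.008988 MW.

0.008988 MW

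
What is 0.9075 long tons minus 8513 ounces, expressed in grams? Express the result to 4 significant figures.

680700 grams

0.9075 long ton = 922063 g and 8513 oz = 241339 g.
922063 − 241339 ≈ 680700 g.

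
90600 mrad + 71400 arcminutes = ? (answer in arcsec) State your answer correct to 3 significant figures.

2.30 × 10^7 arcseconds

90600 mrad = 1.86876 × 10^7 arcsec and 71400 arcmin = 4.28400 × 10^6 arcsec.
1.86876 × 10^7 + 4.28400 × 10^6 ≈ 2.30 × 10^7 arcsec.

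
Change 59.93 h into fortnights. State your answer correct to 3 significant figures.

0.178 fortnights

1 hour = 0.00297619 fortnights.
59.93 × 0.00297619 ≈ 0.178 fortnight.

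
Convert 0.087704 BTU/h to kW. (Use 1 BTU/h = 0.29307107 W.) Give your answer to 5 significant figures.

2.5704 × 10^-5 kW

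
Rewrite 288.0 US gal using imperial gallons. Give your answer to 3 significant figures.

1 US gal = 0.832674 imp gal.
So 288.0 × 0.832674 ≈ 240 imp gal.

240 imperial gallons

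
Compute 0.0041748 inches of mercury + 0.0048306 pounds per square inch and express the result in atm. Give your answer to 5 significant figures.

0.00046823 atm

0.0041748 inHg = 0.000139526 atm and 0.0048306 psi = 0.000328703 atm.
0.000139526 + 0.000328703 ≈ 0.00046823 atm.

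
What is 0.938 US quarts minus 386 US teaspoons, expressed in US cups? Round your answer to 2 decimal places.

-4.29 US cups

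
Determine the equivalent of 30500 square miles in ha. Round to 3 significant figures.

1 square mile = 258.999 ha.
Then 30500 × 258.999 ≈ 7.90 × 10^6 ha.

7.90 × 10^6 hectares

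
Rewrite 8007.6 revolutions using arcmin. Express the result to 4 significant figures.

1 revolution = 21600.0 arcmin.
So 8007.6 × 21600.0 ≈ 1.730 × 10^8 arcmin.

1.730 × 10^8 arcmin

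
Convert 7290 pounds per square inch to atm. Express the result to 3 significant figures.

1 pound per square inch = 0.0680460 atm.
7290 × 0.0680460 ≈ 496 atm.

496 atm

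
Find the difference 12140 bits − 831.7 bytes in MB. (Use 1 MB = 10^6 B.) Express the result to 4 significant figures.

12140 bit = 0.00151750 MB and 831.7 B = 0.000831700 MB.
0.00151750 − 0.000831700 ≈ 0.0006858 MB.

0.0006858 megabytes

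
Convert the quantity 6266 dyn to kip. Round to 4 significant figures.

1.409e-5 kips

1 dyne = 2.24809e-9 kip.
So 6266 × 2.24809e-9 ≈ 1.409e-5 kip.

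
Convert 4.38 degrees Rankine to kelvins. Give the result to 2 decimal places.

°R = K × 9/5.
Applying the formula gives 2.43 K.

2.43 K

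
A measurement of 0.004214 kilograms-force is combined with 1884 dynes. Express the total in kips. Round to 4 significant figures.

1.353e-5 kip

0.004214 kgf = 9.29028e-6 kip and 1884 dyn = 4.23540e-6 kip.
9.29028e-6 + 4.23540e-6 ≈ 1.353e-5 kip.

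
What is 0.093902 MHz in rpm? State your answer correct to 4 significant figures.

5.634 × 10^6 rpm

1 megahertz = 6.00000 × 10^7 revolutions per minute.
Thus 0.093902 × 6.00000 × 10^7 ≈ 5.634 × 10^6 rpm.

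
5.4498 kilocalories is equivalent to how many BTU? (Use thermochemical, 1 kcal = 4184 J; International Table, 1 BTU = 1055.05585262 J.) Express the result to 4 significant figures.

1 kilocalorie = 3.96567 BTU.
Thus 5.4498 × 3.96567 ≈ 21.61 BTU.

21.61 BTU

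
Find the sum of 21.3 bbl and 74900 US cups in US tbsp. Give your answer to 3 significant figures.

1.43 × 10^6 US tablespoons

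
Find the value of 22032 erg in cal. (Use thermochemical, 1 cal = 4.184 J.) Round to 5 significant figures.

1 erg = 2.39006 × 10^-8 calories.
So 22032 × 2.39006 × 10^-8 ≈ 0.00052658 cal.

0.00052658 calories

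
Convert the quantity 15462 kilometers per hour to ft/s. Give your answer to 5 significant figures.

14091 ft/s

1 kilometer per hour = 0.911344 ft/s.
15462 × 0.911344 ≈ 14091 ft/s.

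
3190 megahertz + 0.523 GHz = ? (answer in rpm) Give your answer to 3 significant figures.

2.23 × 10^11 rpm

3190 MHz = 1.91400 × 10^11 rpm and 0.523 GHz = 3.13800 × 10^10 rpm.
1.91400 × 10^11 + 3.13800 × 10^10 ≈ 2.23 × 10^11 rpm.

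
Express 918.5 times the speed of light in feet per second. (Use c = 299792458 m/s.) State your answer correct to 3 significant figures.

9.03 × 10^11 feet per second

1 speed of light = 9.83571 × 10^8 feet per second.
918.5 × 9.83571 × 10^8 ≈ 9.03 × 10^11 ft/s.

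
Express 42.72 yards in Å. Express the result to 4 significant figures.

3.906 × 10^11 Å

1 yd = 9.14400 × 10^9 Å.
Then 42.72 × 9.14400 × 10^9 ≈ 3.906 × 10^11 Å.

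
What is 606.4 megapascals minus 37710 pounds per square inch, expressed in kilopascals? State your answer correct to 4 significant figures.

606.4 MPa = 606400 kPa and 37710 psi = 260001 kPa.
606400 − 260001 ≈ 346400 kPa.

346400 kPa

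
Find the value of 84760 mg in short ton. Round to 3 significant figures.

1 mg = 1.10231 × 10^-9 short tons.
Thus 84760 × 1.10231 × 10^-9 ≈ 9.34 × 10^-5 short ton.

9.34 × 10^-5 short ton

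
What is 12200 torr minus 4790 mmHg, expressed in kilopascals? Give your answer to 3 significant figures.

988 kPa

12200 torr = 1626.53 kPa and 4790 mmHg = 638.614 kPa.
1626.53 − 638.614 ≈ 988 kPa.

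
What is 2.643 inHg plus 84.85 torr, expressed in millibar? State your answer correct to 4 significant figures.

2.643 inHg = 89.5023 mbar and 84.85 torr = 113.124 mbar.
89.5023 + 113.124 ≈ 202.6 mbar.

202.6 millibar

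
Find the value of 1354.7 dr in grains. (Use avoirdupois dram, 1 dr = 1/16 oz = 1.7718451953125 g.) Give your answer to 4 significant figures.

1 dram = 27.34375 grains.
1354.7 × 27.34375 ≈ 37040 gr.

37040 grains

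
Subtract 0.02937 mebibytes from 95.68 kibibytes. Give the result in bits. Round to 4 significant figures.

537400 bit

95.68 KiB = 783811 bit and 0.02937 MiB = 246373 bit.
783811 − 246373 ≈ 537400 bit.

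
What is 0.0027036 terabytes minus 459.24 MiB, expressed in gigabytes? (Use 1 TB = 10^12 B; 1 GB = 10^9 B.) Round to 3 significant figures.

0.0027036 TB = 2.70360 GB and 459.24 MiB = 0.481548 GB.
2.70360 − 0.481548 ≈ 2.22 GB.

2.22 gigabytes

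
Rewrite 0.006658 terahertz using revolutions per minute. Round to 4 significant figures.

1 THz = 6.00000e+13 rpm.
So 0.006658 × 6.00000e+13 ≈ 3.995e+11 rpm.

3.995e+11 rpm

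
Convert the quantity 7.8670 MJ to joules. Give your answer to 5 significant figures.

7.8670e+6 J

1 megajoule = 1.00000e+6 joules.
7.8670 × 1.00000e+6 ≈ 7.8670e+6 J.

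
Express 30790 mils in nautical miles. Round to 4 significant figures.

0.0004223 nmi

1 mil = 1.37149 × 10^-8 nautical miles.
Thus 30790 × 1.37149 × 10^-8 ≈ 0.0004223 nmi.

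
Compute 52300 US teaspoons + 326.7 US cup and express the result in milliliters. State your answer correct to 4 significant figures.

52300 US tsp = 257783 mL and 326.7 US cup = 77293.4 mL.
257783 + 77293.4 ≈ 335100 mL.

335100 milliliters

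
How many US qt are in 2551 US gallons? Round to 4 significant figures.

1 US gallon = 4.00000 US qt.
2551 × 4.00000 ≈ 10200 US qt.

10200 US qt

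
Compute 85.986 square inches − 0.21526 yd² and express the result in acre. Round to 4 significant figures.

-3.077 × 10^-5 acre

85.986 in² = 1.37081 × 10^-5 acre and 0.21526 yd² = 4.44752 × 10^-5 acre.
1.37081 × 10^-5 − 4.44752 × 10^-5 ≈ -3.077 × 10^-5 acre.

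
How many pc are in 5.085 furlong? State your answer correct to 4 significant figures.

3.315 × 10^-14 pc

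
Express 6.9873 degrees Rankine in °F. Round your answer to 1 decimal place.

-452.7 °F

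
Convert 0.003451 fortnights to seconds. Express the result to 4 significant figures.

4174 s

1 fortnight = 1.20960e+6 s.
Thus 0.003451 × 1.20960e+6 ≈ 4174 s.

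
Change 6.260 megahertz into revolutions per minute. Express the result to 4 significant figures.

3.756 × 10^8 revolutions per minute

1 MHz = 6.00000 × 10^7 revolutions per minute.
So 6.260 × 6.00000 × 10^7 ≈ 3.756 × 10^8 rpm.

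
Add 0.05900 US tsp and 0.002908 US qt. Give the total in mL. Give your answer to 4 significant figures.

3.043 mL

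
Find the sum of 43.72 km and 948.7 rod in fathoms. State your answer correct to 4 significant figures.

43.72 km = 23906.39 fathom and 948.7 rod = 2608.925 fathom.
23906.39 + 2608.925 ≈ 26520 fathom.

26520 fathoms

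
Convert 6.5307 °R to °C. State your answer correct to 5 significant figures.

°R = (°C + 273.15) × 9/5.
Applying the formula gives -269.52 °C.

-269.52 °C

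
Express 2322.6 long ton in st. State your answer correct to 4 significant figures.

1 long ton = 160.000 st.
Thus 2322.6 × 160.000 ≈ 371600 st.

371600 stone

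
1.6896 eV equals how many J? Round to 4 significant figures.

2.707 × 10^-19 J

1 eV = 1.60218 × 10^-19 joules.
1.6896 × 1.60218 × 10^-19 ≈ 2.707 × 10^-19 J.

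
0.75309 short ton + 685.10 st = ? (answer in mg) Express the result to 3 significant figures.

0.75309 short ton = 6.83192 × 10^8 mg and 685.10 st = 4.35059 × 10^9 mg.
6.83192 × 10^8 + 4.35059 × 10^9 ≈ 5.03 × 10^9 mg.

5.03 × 10^9 mg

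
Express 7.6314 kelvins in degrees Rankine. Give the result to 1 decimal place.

°R = K × 9/5.
Applying the formula gives 13.7 °R.

13.7 °R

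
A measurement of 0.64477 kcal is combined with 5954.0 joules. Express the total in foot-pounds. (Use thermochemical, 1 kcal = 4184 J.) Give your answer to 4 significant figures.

6381 ft·lbf

0.64477 kcal = 1989.73 ft·lbf and 5954.0 J = 4391.45 ft·lbf.
1989.73 + 4391.45 ≈ 6381 ft·lbf.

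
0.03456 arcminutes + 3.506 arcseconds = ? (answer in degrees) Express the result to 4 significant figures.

0.001550 degrees

0.03456 arcmin = 0.000576000 ° and 3.506 arcsec = 0.000973889 °.
0.000576000 + 0.000973889 ≈ 0.001550 °.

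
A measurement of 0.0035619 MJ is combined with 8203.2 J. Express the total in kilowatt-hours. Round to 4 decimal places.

0.0033 kilowatt-hours

0.0035619 MJ = 0.000989417 kWh and 8203.2 J = 0.00227867 kWh.
0.000989417 + 0.00227867 ≈ 0.0033 kWh.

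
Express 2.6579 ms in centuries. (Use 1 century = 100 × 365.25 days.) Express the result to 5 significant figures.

8.4224 × 10^-13 century

1 ms = 3.16881 × 10^-13 century.
Then 2.6579 × 3.16881 × 10^-13 ≈ 8.4224 × 10^-13 century.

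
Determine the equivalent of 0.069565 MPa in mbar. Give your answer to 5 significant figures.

695.65 mbar

1 megapascal = 10000.0 mbar.
Then 0.069565 × 10000.0 ≈ 695.65 mbar.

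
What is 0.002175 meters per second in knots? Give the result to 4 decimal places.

1 meter per second = 1.94384 knots.
Then 0.002175 × 1.94384 ≈ 0.0042 kn.

0.0042 kn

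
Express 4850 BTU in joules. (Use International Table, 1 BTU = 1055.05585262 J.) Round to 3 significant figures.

1 British thermal unit = 1055.06 J.
Then 4850 × 1055.06 ≈ 5.12e+6 J.

5.12e+6 J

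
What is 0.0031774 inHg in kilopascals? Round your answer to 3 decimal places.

0.011 kPa

1 inch of mercury = 3.38639 kPa.
Then 0.0031774 × 3.38639 ≈ 0.011 kPa.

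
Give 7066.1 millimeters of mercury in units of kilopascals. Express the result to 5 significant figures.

1 millimeter of mercury = 0.133322 kPa.
Thus 7066.1 × 0.133322 ≈ 942.07 kPa.

942.07 kPa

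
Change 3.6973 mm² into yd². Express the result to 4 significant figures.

4.422 × 10^-6 yd²

1 mm² = 1.19599 × 10^-6 yd².
3.6973 × 1.19599 × 10^-6 ≈ 4.422 × 10^-6 yd².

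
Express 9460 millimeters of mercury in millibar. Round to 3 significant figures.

12600 millibar

1 millimeter of mercury = 1.33322 mbar.
Thus 9460 × 1.33322 ≈ 12600 mbar.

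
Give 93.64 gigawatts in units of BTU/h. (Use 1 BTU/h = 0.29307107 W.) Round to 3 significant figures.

3.20e+11 BTU per hour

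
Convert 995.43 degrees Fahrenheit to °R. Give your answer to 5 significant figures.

°R = °F + 459.67.
Applying the formula gives 1455.1 °R.

1455.1 °R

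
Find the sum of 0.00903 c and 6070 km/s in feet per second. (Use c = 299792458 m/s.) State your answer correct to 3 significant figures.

0.00903 c = 8.88165 × 10^6 ft/s and 6070 km/s = 1.99147 × 10^7 ft/s.
8.88165 × 10^6 + 1.99147 × 10^7 ≈ 2.88 × 10^7 ft/s.

2.88 × 10^7 feet per second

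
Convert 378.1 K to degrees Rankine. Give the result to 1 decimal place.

680.6 °R

°R = K × 9/5.
Applying the formula gives 680.6 °R.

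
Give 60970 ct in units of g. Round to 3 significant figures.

12200 g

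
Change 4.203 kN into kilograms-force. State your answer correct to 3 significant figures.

429 kgf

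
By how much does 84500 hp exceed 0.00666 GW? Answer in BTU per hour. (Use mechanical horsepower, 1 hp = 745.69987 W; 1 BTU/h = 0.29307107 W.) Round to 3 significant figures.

1.92e+8 BTU per hour

84500 hp = 2.15005e+8 BTU/h and 0.00666 GW = 2.27249e+7 BTU/h.
2.15005e+8 − 2.27249e+7 ≈ 1.92e+8 BTU/h.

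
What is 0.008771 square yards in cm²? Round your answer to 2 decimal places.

73.34 cm²

1 yd² = 8361.27 cm².
Then 0.008771 × 8361.27 ≈ 73.34 cm².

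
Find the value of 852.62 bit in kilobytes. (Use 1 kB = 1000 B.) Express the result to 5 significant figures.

0.10658 kilobytes

1 bit = 0.000125000 kB.
852.62 × 0.000125000 ≈ 0.10658 kB.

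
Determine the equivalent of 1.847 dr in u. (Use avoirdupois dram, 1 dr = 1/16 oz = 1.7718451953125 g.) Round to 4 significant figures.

1.971 × 10^24 u

1 dr = 1.06703 × 10^24 u.
1.847 × 1.06703 × 10^24 ≈ 1.971 × 10^24 u.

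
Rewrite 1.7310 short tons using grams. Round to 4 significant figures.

1 short ton = 907185 grams.
So 1.7310 × 907185 ≈ 1.570e+6 g.

1.570e+6 g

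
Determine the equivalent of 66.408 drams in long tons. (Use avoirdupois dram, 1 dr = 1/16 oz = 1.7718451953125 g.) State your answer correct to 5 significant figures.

0.00011581 long ton

1 dr = 1.74386 × 10^-6 long tons.
So 66.408 × 1.74386 × 10^-6 ≈ 0.00011581 long ton.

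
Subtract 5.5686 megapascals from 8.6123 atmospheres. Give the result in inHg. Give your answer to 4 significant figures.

-1387 inHg

8.6123 atm = 257.691 inHg and 5.5686 MPa = 1644.41 inHg.
257.691 − 1644.41 ≈ -1387 inHg.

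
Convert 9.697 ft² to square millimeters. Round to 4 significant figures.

900900 mm²

1 ft² = 92903.0 square millimeters.
9.697 × 92903.0 ≈ 900900 mm².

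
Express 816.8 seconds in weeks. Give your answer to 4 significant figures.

0.001351 wk

1 second = 1.65344e-6 wk.
Thus 816.8 × 1.65344e-6 ≈ 0.001351 wk.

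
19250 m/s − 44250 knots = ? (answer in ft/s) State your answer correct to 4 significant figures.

19250 m/s = 63156.2 ft/s and 44250 kn = 74685.6 ft/s.
63156.2 − 74685.6 ≈ -11530 ft/s.

-11530 ft/s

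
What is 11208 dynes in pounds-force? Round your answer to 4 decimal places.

0.0252 lbf

1 dyn = 2.24809 × 10^-6 pounds-force.
Thus 11208 × 2.24809 × 10^-6 ≈ 0.0252 lbf.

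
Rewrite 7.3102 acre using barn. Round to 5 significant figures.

1 acre = 4.04686e+31 barns.
Thus 7.3102 × 4.04686e+31 ≈ 2.9583e+32 barn.

2.9583e+32 barn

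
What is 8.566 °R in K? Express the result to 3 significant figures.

4.76 K

°R = K × 9/5.
Applying the formula gives 4.76 K.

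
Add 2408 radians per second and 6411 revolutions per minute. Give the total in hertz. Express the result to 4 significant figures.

490.1 Hz

2408 rad/s = 383.245 Hz and 6411 rpm = 106.850 Hz.
383.245 + 106.850 ≈ 490.1 Hz.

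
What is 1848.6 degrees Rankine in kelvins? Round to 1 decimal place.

°R = K × 9/5.
Applying the formula gives 1027.0 K.

1027.0 kelvins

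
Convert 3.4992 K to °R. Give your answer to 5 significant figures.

°R = K × 9/5.
Applying the formula gives 6.2986 °R.

6.2986 degrees Rankine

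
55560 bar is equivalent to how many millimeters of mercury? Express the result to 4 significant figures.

1 bar = 750.062 mmHg.
55560 × 750.062 ≈ 4.167 × 10^7 mmHg.

4.167 × 10^7 mmHg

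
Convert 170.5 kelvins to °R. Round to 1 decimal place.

°R = K × 9/5.
Applying the formula gives 306.9 °R.

306.9 °R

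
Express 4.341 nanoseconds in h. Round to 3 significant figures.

1.21e-12 hours

1 ns = 2.77778e-13 h.
4.341 × 2.77778e-13 ≈ 1.21e-12 h.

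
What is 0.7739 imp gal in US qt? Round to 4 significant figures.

1 imp gal = 4.80380 US quarts.
Then 0.7739 × 4.80380 ≈ 3.718 US qt.

3.718 US qt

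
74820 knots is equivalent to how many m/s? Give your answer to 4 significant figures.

38490 m/s

1 kn = 0.514444 meters per second.
Thus 74820 × 0.514444 ≈ 38490 m/s.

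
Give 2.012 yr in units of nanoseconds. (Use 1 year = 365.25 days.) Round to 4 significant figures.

1 year = 3.15576 × 10^16 nanoseconds.
2.012 × 3.15576 × 10^16 ≈ 6.349 × 10^16 ns.

6.349 × 10^16 ns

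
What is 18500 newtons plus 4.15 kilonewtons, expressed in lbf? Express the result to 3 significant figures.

5090 lbf

18500 N = 4158.97 lbf and 4.15 kN = 932.957 lbf.
4158.97 + 932.957 ≈ 5090 lbf.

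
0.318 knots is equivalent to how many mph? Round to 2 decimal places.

1 knot = 1.15078 miles per hour.
So 0.318 × 1.15078 ≈ 0.37 mph.

0.37 miles per hour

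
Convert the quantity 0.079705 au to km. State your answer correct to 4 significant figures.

1 au = 1.49598 × 10^8 km.
So 0.079705 × 1.49598 × 10^8 ≈ 1.192 × 10^7 km.

1.192 × 10^7 km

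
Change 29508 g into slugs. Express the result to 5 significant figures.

2.0219 slug

1 g = 6.85218 × 10^-5 slug.
Then 29508 × 6.85218 × 10^-5 ≈ 2.0219 slug.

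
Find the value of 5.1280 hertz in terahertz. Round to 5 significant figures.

5.1280e-12 terahertz

1 Hz = 1.00000e-12 THz.
So 5.1280 × 1.00000e-12 ≈ 5.1280e-12 THz.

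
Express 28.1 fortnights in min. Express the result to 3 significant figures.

566000 min

1 fortnight = 20160.0 min.
28.1 × 20160.0 ≈ 566000 min.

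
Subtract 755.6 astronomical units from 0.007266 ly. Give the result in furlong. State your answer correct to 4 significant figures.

0.007266 ly = 3.41713e+11 furlong and 755.6 au = 5.61899e+11 furlong.
3.41713e+11 − 5.61899e+11 ≈ -2.202e+11 furlong.

-2.202e+11 furlongs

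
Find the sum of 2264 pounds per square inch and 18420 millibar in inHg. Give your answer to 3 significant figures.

2264 psi = 4609.55 inHg and 18420 mbar = 543.942 inHg.
4609.55 + 543.942 ≈ 5150 inHg.

5150 inches of mercury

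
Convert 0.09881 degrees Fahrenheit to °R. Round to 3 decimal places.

°R = °F + 459.67.
Applying the formula gives 459.769 °R.

459.769 degrees Rankine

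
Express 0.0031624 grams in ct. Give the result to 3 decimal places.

1 g = 5.00000 carats.
Thus 0.0031624 × 5.00000 ≈ 0.016 ct.

0.016 ct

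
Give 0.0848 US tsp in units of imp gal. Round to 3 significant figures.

1 US tsp = 0.00108421 imp gal.
So 0.0848 × 0.00108421 ≈ 9.19 × 10^-5 imp gal.

9.19 × 10^-5 imp gal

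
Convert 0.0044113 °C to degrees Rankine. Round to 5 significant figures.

°R = (°C + 273.15) × 9/5.
Applying the formula gives 491.68 °R.

491.68 degrees Rankine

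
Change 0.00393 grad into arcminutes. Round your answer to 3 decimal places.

1 grad = 54.0000 arcminutes.
Then 0.00393 × 54.0000 ≈ 0.212 arcmin.

0.212 arcminutes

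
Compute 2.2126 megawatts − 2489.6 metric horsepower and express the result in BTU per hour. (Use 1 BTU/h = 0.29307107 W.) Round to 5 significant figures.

2.2126 MW = 7.54970e+6 BTU/h and 2489.6 PS = 6.24796e+6 BTU/h.
7.54970e+6 − 6.24796e+6 ≈ 1.3017e+6 BTU/h.

1.3017e+6 BTU per hour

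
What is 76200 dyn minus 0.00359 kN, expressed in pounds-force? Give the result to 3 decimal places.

76200 dyn = 0.171304 lbf and 0.00359 kN = 0.807064 lbf.
0.171304 − 0.807064 ≈ -0.636 lbf.

-0.636 pounds-force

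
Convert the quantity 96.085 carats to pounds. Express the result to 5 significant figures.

0.042366 lb

1 carat = 0.000440925 lb.
Thus 96.085 × 0.000440925 ≈ 0.042366 lb.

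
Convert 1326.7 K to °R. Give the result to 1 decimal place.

2388.1 degrees Rankine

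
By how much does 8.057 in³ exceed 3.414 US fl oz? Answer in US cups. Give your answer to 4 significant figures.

8.057 in³ = 0.558061 US cup and 3.414 US fl oz = 0.426750 US cup.
0.558061 − 0.426750 ≈ 0.1313 US cup.

0.1313 US cups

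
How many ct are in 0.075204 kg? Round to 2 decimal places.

376.02 carats

1 kilogram = 5000.00 ct.
0.075204 × 5000.00 ≈ 376.02 ct.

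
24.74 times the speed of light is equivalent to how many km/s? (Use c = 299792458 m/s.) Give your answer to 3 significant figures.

7.42e+6 km/s

1 speed of light = 299792 km/s.
Then 24.74 × 299792 ≈ 7.42e+6 km/s.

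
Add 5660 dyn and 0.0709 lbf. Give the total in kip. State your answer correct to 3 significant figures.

5660 dyn = 1.27242 × 10^-5 kip and 0.0709 lbf = 7.09000 × 10^-5 kip.
1.27242 × 10^-5 + 7.09000 × 10^-5 ≈ 8.36 × 10^-5 kip.

8.36 × 10^-5 kip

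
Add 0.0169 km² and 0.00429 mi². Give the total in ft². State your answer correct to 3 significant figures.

302000 square feet

0.0169 km² = 181910 ft² and 0.00429 mi² = 119598 ft².
181910 + 119598 ≈ 302000 ft².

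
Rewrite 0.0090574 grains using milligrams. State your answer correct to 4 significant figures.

1 grain = 64.7989 mg.
Then 0.0090574 × 64.7989 ≈ 0.5869 mg.

0.5869 milligrams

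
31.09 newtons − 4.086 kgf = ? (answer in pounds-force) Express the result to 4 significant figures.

-2.019 lbf

31.09 N = 6.98931 lbf and 4.086 kgf = 9.00809 lbf.
6.98931 − 9.00809 ≈ -2.019 lbf.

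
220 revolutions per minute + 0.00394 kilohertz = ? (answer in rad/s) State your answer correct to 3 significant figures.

47.8 rad/s

220 rpm = 23.0383 rad/s and 0.00394 kHz = 24.7558 rad/s.
23.0383 + 24.7558 ≈ 47.8 rad/s.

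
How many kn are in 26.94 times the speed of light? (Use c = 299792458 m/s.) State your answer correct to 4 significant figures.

1.570 × 10^10 knots

1 speed of light = 5.82750 × 10^8 kn.
Thus 26.94 × 5.82750 × 10^8 ≈ 1.570 × 10^10 kn.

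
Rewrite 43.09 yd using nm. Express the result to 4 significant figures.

1 yard = 9.14400e+8 nanometers.
So 43.09 × 9.14400e+8 ≈ 3.940e+10 nm.

3.940e+10 nanometers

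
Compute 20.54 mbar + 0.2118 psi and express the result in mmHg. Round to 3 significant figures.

26.4 mmHg

20.54 mbar = 15.4063 mmHg and 0.2118 psi = 10.9532 mmHg.
15.4063 + 10.9532 ≈ 26.4 mmHg.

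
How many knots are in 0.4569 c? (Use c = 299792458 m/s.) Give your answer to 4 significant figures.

2.663e+8 kn

1 c = 5.82750e+8 knots.
So 0.4569 × 5.82750e+8 ≈ 2.663e+8 kn.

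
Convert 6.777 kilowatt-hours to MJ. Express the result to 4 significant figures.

1 kWh = 3.60000 MJ.
6.777 × 3.60000 ≈ 24.40 MJ.

24.40 megajoules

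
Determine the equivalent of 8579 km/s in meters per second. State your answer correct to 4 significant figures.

8.579 × 10^6 meters per second

1 km/s = 1000.00 meters per second.
Then 8579 × 1000.00 ≈ 8.579 × 10^6 m/s.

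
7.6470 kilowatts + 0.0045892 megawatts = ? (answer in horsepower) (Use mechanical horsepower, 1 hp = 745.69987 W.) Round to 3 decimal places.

16.409 horsepower

7.6470 kW = 10.2548 hp and 0.0045892 MW = 6.15422 hp.
10.2548 + 6.15422 ≈ 16.409 hp.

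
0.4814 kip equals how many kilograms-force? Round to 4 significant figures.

1 kip = 453.592 kgf.
Thus 0.4814 × 453.592 ≈ 218.4 kgf.

218.4 kilograms-force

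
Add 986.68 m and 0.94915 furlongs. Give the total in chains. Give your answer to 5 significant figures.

58.539 chain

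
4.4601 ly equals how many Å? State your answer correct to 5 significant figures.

4.2196 × 10^26 angstroms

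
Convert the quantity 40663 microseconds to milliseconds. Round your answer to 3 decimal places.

40.663 milliseconds

1 microsecond = 0.00100000 ms.
Then 40663 × 0.00100000 ≈ 40.663 ms.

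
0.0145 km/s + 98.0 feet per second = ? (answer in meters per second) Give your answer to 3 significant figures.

44.4 m/s

0.0145 km/s = 14.5000 m/s and 98.0 ft/s = 29.8704 m/s.
14.5000 + 29.8704 ≈ 44.4 m/s.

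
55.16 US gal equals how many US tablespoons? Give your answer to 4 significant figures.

14120 US tablespoons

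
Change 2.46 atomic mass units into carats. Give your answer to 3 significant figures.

1 u = 8.30270e-24 carats.
So 2.46 × 8.30270e-24 ≈ 2.04e-23 ct.

2.04e-23 ct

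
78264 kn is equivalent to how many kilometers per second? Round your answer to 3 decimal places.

1 kn = 0.000514444 kilometers per second.
So 78264 × 0.000514444 ≈ 40.262 km/s.

40.262 kilometers per second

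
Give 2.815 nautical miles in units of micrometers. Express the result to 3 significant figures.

5.21 × 10^9 μm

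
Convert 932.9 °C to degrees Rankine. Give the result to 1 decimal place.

2170.9 degrees Rankine

°R = (°C + 273.15) × 9/5.
Applying the formula gives 2170.9 °R.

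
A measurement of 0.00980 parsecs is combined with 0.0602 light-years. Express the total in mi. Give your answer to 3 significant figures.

5.42e+11 mi

0.00980 pc = 1.87900e+11 mi and 0.0602 ly = 3.53893e+11 mi.
1.87900e+11 + 3.53893e+11 ≈ 5.42e+11 mi.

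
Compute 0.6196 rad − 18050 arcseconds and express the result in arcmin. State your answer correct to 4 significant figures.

0.6196 rad = 2130.03 arcmin and 18050 arcsec = 300.833 arcmin.
2130.03 − 300.833 ≈ 1829 arcmin.

1829 arcminutes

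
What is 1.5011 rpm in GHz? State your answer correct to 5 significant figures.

1 revolution per minute = 1.66667 × 10^-11 GHz.
Then 1.5011 × 1.66667 × 10^-11 ≈ 2.5018 × 10^-11 GHz.

2.5018 × 10^-11 GHz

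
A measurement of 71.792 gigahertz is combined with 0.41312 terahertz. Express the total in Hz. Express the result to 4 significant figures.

71.792 GHz = 7.17920 × 10^10 Hz and 0.41312 THz = 4.13120 × 10^11 Hz.
7.17920 × 10^10 + 4.13120 × 10^11 ≈ 4.849 × 10^11 Hz.

4.849 × 10^11 Hz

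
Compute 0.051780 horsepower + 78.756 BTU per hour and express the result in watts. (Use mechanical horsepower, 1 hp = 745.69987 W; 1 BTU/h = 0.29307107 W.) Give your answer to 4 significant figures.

61.69 W

0.051780 hp = 38.6123 W and 78.756 BTU/h = 23.0811 W.
38.6123 + 23.0811 ≈ 61.69 W.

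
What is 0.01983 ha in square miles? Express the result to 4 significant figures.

7.656e-5 square miles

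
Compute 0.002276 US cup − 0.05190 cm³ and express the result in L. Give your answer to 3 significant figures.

0.000487 liters

0.002276 US cup = 0.000538475 L and 0.05190 cm³ = 5.19000 × 10^-5 L.
0.000538475 − 5.19000 × 10^-5 ≈ 0.000487 L.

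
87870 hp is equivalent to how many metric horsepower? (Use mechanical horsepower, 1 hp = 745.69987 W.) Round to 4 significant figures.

1 horsepower = 1.01387 PS.
87870 × 1.01387 ≈ 89090 PS.

89090 PS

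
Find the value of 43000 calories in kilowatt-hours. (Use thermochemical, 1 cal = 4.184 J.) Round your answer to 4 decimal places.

1 calorie = 1.16222 × 10^-6 kilowatt-hours.
Thus 43000 × 1.16222 × 10^-6 ≈ 0.0500 kWh.

0.0500 kWh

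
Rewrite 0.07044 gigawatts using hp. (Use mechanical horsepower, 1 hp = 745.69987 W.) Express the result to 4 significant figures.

94460 hp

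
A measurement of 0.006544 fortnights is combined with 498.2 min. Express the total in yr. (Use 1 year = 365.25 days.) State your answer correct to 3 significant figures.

0.006544 fortnight = 0.000250831 yr and 498.2 min = 0.000947220 yr.
0.000250831 + 0.000947220 ≈ 0.00120 yr.

0.00120 years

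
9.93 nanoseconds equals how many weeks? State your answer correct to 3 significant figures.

1.64e-14 wk

1 ns = 1.65344e-15 wk.
9.93 × 1.65344e-15 ≈ 1.64e-14 wk.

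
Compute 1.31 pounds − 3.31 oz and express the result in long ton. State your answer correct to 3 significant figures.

1.31 lb = 0.000584821 long ton and 3.31 oz = 9.23549e-5 long ton.
0.000584821 − 9.23549e-5 ≈ 0.000492 long ton.

0.000492 long ton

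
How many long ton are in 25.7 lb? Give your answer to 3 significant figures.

1 pound = 0.000446429 long ton.
25.7 × 0.000446429 ≈ 0.0115 long ton.

0.0115 long ton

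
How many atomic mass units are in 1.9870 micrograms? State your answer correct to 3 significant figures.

1 microgram = 6.02214 × 10^17 u.
1.9870 × 6.02214 × 10^17 ≈ 1.20 × 10^18 u.

1.20 × 10^18 u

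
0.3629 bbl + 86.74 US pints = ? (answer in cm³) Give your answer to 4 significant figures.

0.3629 bbl = 57696.5 cm³ and 86.74 US pt = 41043.3 cm³.
57696.5 + 41043.3 ≈ 98740 cm³.

98740 cm³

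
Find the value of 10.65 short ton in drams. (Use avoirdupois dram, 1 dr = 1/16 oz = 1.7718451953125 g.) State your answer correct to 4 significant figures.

5.453 × 10^6 dr

1 short ton = 512000 dr.
10.65 × 512000 ≈ 5.453 × 10^6 dr.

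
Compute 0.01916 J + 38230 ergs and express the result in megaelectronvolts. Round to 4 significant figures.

1.434e+11 MeV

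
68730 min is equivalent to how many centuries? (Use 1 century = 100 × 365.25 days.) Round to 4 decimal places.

0.0013 century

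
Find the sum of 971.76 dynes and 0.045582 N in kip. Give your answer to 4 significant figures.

1.243e-5 kip

971.76 dyn = 2.18460e-6 kip and 0.045582 N = 1.02472e-5 kip.
2.18460e-6 + 1.02472e-5 ≈ 1.243e-5 kip.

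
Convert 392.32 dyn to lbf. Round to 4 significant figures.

0.0008820 lbf

1 dyne = 2.24809 × 10^-6 pounds-force.
So 392.32 × 2.24809 × 10^-6 ≈ 0.0008820 lbf.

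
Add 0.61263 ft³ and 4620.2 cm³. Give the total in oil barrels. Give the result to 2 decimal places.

0.14 oil barrels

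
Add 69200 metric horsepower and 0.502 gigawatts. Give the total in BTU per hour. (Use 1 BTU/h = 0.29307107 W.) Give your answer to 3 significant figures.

1.89 × 10^9 BTU per hour

69200 PS = 1.73666 × 10^8 BTU/h and 0.502 GW = 1.71290 × 10^9 BTU/h.
1.73666 × 10^8 + 1.71290 × 10^9 ≈ 1.89 × 10^9 BTU/h.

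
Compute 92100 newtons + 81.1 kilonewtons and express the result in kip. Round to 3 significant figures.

38.9 kip

92100 N = 20.7049 kip and 81.1 kN = 18.2320 kip.
20.7049 + 18.2320 ≈ 38.9 kip.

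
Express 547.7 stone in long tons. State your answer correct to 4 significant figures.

3.423 long ton

1 stone = 0.00625000 long tons.
So 547.7 × 0.00625000 ≈ 3.423 long ton.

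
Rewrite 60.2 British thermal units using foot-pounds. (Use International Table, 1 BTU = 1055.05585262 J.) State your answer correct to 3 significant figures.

46800 foot-pounds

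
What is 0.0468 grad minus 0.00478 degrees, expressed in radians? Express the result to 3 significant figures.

0.000652 radians

0.0468 grad = 0.000735133 rad and 0.00478 ° = 8.34267e-5 rad.
0.000735133 − 8.34267e-5 ≈ 0.000652 rad.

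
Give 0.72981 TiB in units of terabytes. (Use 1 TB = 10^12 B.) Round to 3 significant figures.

0.802 TB

1 TiB = 1.09951 TB.
Thus 0.72981 × 1.09951 ≈ 0.802 TB.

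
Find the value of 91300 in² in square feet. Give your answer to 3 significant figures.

634 ft²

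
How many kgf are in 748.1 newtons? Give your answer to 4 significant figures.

76.28 kgf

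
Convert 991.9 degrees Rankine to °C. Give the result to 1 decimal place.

°R = (°C + 273.15) × 9/5.
Applying the formula gives 277.9 °C.

277.9 degrees Celsius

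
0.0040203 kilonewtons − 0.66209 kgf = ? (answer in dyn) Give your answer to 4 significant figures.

-247300 dynes

0.0040203 kN = 402030 dyn and 0.66209 kgf = 649288 dyn.
402030 − 649288 ≈ -247300 dyn.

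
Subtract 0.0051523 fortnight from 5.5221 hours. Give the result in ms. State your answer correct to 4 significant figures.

5.5221 h = 1.98796 × 10^7 ms and 0.0051523 fortnight = 6.23222 × 10^6 ms.
1.98796 × 10^7 − 6.23222 × 10^6 ≈ 1.365 × 10^7 ms.

1.365 × 10^7 ms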